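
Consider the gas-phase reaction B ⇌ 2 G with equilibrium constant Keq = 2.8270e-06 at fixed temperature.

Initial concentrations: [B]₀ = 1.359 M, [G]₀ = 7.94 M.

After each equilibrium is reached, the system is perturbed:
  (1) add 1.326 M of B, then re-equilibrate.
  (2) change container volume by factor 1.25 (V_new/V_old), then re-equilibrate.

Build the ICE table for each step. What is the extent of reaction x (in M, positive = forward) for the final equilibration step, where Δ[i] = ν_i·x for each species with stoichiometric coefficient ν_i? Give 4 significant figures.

x = 2.0472e-04 M

Q₀ = 46.39 vs Keq = 2.8270e-06 ⇒ Q>K, reverse
Step 1:
                   B          G
  init         1.359       7.94
  Δ            3.968     -7.936
  eq           5.327   0.003881
  solve Keq expr → x = -3.968; check Q = 2.8270e-06
Then add 1.326 M of B.
Step 2:
                   B          G
  init         6.653   0.003881
  Δ       -2.2805e-04 4.5610e-04
  eq           6.653   0.004337
  solve Keq expr → x = 2.2805e-04; check Q = 2.8270e-06
Then change container volume by factor 1.25 (V_new/V_old).
Step 3:
                   B          G
  init         5.322   0.003469
  Δ       -2.0472e-04 4.0943e-04
  eq           5.322   0.003879
  solve Keq expr → x = 2.0472e-04; check Q = 2.8270e-06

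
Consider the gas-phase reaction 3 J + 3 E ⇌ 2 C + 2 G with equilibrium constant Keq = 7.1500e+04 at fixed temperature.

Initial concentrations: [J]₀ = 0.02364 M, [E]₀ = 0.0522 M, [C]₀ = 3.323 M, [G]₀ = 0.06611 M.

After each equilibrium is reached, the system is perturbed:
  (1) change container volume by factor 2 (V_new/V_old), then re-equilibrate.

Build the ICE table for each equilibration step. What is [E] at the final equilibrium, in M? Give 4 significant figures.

Q₀ = 2.5683e+07 vs Keq = 7.1500e+04 ⇒ Q>K, reverse
Step 1:
                   J          E          C          G
  I          0.02364     0.0522      3.323    0.06611
  C          0.04139    0.04139   -0.02759   -0.02759
  E          0.06503    0.09359      3.295    0.03852
  solve Keq expr → x = -0.0138; check Q = 7.1500e+04
Then change container volume by factor 2 (V_new/V_old).
Step 2:
                   J          E          C          G
  I          0.03251    0.04679      1.648    0.01926
  C         0.006206   0.006206  -0.004137  -0.004137
  E          0.03872      0.053      1.644    0.01512
  solve Keq expr → x = -0.002069; check Q = 7.1500e+04

[E]_eq = 0.053 M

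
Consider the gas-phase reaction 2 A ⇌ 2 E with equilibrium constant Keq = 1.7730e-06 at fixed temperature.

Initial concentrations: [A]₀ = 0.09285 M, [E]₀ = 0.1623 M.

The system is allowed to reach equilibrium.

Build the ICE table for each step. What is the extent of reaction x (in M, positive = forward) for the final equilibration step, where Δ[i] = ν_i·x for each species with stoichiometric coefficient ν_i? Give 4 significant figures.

x = -0.08098 M

Q₀ = 3.055 vs Keq = 1.7730e-06 ⇒ Q>K, reverse
Step 1:
                    A           E
  Initial     0.09285      0.1623
  Change        0.162      -0.162
  Equil        0.2548  3.3929e-04
  solve Keq expr → x = -0.08098; check Q = 1.7730e-06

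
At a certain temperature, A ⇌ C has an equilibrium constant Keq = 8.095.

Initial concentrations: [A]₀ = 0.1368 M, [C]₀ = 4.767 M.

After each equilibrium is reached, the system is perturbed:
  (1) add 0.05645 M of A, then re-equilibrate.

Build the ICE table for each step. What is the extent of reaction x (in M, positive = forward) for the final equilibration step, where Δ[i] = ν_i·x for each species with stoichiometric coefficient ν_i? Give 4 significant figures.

Q₀ = 34.85 vs Keq = 8.095 ⇒ Q>K, reverse
Step 1:
                    A           C
  Initial      0.1368       4.767
  Change       0.4024     -0.4024
  Equil        0.5392       4.365
  solve Keq expr → x = -0.4024; check Q = 8.095
Then add 0.05645 M of A.
Step 2:
                    A           C
  Initial      0.5956       4.365
  Change     -0.05024     0.05024
  Equil        0.5454       4.415
  solve Keq expr → x = 0.05024; check Q = 8.095

x = 0.05024 M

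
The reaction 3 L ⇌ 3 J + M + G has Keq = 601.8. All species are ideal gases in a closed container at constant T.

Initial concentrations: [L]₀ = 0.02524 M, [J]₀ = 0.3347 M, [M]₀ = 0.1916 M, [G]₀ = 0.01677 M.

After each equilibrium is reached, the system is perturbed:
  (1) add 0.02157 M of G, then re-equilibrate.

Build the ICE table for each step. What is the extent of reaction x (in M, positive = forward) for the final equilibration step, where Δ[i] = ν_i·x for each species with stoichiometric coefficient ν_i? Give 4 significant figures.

Q₀ = 7.493 vs Keq = 601.8 ⇒ Q<K, forward
Step 1:
                   L          J          M          G
  init       0.02524     0.3347     0.1916    0.01677
  Δ         -0.01832    0.01832   0.006108   0.006108
  eq        0.006915      0.353     0.1977    0.02288
  solve Keq expr → x = 0.006108; check Q = 601.8
Then add 0.02157 M of G.
Step 2:
                   L          J          M          G
  init      0.006915      0.353     0.1977    0.04445
  Δ         0.001631  -0.001631 -5.4357e-04 -5.4357e-04
  eq        0.008546     0.3514     0.1972     0.0439
  solve Keq expr → x = -5.4357e-04; check Q = 601.8

x = -5.4357e-04 M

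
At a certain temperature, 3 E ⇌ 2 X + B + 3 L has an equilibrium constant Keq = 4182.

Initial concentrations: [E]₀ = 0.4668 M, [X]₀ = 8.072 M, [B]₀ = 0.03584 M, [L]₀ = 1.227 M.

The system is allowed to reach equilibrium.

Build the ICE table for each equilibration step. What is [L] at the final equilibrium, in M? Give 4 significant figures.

[L]_eq = 1.502 M

Q₀ = 42.41 vs Keq = 4182 ⇒ Q<K, forward
Step 1:
                    E           X           B           L
  I            0.4668       8.072     0.03584       1.227
  C           -0.2751      0.1834      0.0917      0.2751
  E            0.1917       8.255      0.1275       1.502
  solve Keq expr → x = 0.0917; check Q = 4182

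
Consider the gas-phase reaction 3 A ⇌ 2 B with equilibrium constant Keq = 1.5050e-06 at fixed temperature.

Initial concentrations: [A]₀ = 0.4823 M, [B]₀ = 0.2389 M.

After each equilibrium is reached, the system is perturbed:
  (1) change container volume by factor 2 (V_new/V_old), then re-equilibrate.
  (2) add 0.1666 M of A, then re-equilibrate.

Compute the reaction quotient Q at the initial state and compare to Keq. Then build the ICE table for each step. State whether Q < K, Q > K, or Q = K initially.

Q₀ = 0.5087 vs Keq = 1.5050e-06 ⇒ Q>K, reverse
Step 1:
                    A           B
  init         0.4823      0.2389
  Δ            0.3569      -0.238
  eq           0.8392  9.4318e-04
  solve Keq expr → x = -0.119; check Q = 1.5050e-06
Then change container volume by factor 2 (V_new/V_old).
Step 2:
                    A           B
  init         0.4196  4.7159e-04
  Δ        2.0682e-04 -1.3788e-04
  eq           0.4198  3.3371e-04
  solve Keq expr → x = -6.8939e-05; check Q = 1.5050e-06
Then add 0.1666 M of A.
Step 3:
                    A           B
  init         0.5864  3.3371e-04
  Δ       -3.2512e-04  2.1675e-04
  eq           0.5861  5.5046e-04
  solve Keq expr → x = 1.0837e-04; check Q = 1.5050e-06

Q₀ = 0.5087; Q > K (proceeds reverse)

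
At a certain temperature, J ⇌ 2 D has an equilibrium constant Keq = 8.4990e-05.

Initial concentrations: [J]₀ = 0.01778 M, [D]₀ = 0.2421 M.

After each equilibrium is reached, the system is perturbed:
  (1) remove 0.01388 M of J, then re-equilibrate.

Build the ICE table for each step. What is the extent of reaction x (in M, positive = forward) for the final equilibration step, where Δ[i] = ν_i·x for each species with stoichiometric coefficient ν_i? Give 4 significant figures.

x = -8.8115e-05 M

Q₀ = 3.297 vs Keq = 8.4990e-05 ⇒ Q>K, reverse
Step 1:
                    J           D
  Initial     0.01778      0.2421
  Change       0.1193     -0.2387
  Equil        0.1371    0.003414
  solve Keq expr → x = -0.1193; check Q = 8.4990e-05
Then remove 0.01388 M of J.
Step 2:
                    J           D
  Initial      0.1232    0.003414
  Change   8.8115e-05 -1.7623e-04
  Equil        0.1233    0.003238
  solve Keq expr → x = -8.8115e-05; check Q = 8.4990e-05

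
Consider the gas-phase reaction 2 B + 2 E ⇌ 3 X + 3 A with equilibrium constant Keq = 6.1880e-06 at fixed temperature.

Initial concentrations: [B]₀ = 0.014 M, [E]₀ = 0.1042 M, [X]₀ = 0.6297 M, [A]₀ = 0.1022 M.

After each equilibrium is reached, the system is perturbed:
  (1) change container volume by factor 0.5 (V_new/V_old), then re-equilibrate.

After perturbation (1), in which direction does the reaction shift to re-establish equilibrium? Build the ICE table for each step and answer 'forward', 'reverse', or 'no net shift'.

Q₀ = 125.2 vs Keq = 6.1880e-06 ⇒ Q>K, reverse
Step 1:
                    B           E           X           A
  I             0.014      0.1042      0.6297      0.1022
  C            0.0668      0.0668     -0.1002     -0.1002
  E            0.0808       0.171      0.5295    0.001997
  solve Keq expr → x = -0.0334; check Q = 6.1880e-06
Then change container volume by factor 0.5 (V_new/V_old).
Step 2:
                    B           E           X           A
  I            0.1616       0.342       1.059    0.003993
  C        9.7281e-04  9.7281e-04   -0.001459   -0.001459
  E            0.1626       0.343       1.058    0.002534
  solve Keq expr → x = -4.8640e-04; check Q = 6.1880e-06

Direction: reverse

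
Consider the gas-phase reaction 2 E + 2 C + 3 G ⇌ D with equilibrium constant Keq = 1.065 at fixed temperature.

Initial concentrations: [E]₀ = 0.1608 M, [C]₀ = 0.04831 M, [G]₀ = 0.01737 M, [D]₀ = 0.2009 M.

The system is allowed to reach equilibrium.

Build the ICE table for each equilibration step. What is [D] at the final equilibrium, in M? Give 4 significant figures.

[D]_eq = 0.0114 M

Q₀ = 6.3523e+08 vs Keq = 1.065 ⇒ Q>K, reverse
Step 1:
                  E         C         G         D
  Initial    0.1608   0.04831   0.01737    0.2009
  Change      0.379     0.379    0.5685   -0.1895
  Equil      0.5398    0.4273    0.5859    0.0114
  solve Keq expr → x = -0.1895; check Q = 1.065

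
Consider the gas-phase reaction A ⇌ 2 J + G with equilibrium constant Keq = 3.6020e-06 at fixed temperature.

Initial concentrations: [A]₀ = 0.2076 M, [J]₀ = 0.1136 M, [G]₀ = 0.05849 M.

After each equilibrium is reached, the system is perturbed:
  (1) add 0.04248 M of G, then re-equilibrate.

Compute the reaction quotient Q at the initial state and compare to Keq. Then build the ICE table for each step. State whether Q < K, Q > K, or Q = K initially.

Q₀ = 0.003636; Q > K (proceeds reverse)

Q₀ = 0.003636 vs Keq = 3.6020e-06 ⇒ Q>K, reverse
Step 1:
                  A         J         G
  I          0.2076    0.1136   0.05849
  C         0.05116   -0.1023  -0.05116
  E          0.2588   0.01128  0.007329
  solve Keq expr → x = -0.05116; check Q = 3.6020e-06
Then add 0.04248 M of G.
Step 2:
                  A         J         G
  I          0.2588   0.01128   0.04981
  C        0.003384 -0.006767 -0.003384
  E          0.2621   0.00451   0.04642
  solve Keq expr → x = -0.003384; check Q = 3.6020e-06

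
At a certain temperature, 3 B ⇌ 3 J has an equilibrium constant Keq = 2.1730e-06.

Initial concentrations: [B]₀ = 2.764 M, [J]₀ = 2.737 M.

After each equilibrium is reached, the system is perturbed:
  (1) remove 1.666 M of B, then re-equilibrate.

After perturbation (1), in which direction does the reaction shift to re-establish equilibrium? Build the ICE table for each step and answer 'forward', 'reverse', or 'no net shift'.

Q₀ = 0.971 vs Keq = 2.1730e-06 ⇒ Q>K, reverse
Step 1:
                   B          J
  I            2.764      2.737
  C            2.667     -2.667
  E            5.431    0.07034
  solve Keq expr → x = -0.8889; check Q = 2.1730e-06
Then remove 1.666 M of B.
Step 2:
                   B          J
  I            3.765    0.07034
  C           0.0213    -0.0213
  E            3.786    0.04904
  solve Keq expr → x = -0.007101; check Q = 2.1730e-06

Direction: reverse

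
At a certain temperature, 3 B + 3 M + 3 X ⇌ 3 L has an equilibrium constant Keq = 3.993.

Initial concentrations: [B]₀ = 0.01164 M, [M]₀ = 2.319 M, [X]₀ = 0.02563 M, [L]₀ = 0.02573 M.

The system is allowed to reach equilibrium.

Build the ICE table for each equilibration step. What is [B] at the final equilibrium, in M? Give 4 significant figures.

Q₀ = 5.1441e+04 vs Keq = 3.993 ⇒ Q>K, reverse
Step 1:
                  B         M         X         L
  init      0.01164     2.319   0.02563   0.02573
  Δ         0.02029   0.02029   0.02029  -0.02029
  eq        0.03193     2.339   0.04592  0.005441
  solve Keq expr → x = -0.006763; check Q = 3.993

[B]_eq = 0.03193 M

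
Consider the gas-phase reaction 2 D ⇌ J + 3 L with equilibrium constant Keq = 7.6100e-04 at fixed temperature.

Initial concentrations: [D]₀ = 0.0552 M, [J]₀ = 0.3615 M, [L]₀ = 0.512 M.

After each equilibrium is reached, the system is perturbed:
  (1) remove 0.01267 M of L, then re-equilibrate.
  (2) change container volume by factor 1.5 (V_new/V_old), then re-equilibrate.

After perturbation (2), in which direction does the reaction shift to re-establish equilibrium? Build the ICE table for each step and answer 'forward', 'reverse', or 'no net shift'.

Q₀ = 15.92 vs Keq = 7.6100e-04 ⇒ Q>K, reverse
Step 1:
                    D           J           L
  Initial      0.0552      0.3615       0.512
  Change       0.2913     -0.1456     -0.4369
  Equil        0.3465      0.2159     0.07508
  solve Keq expr → x = -0.1456; check Q = 7.6100e-04
Then remove 0.01267 M of L.
Step 2:
                    D           J           L
  Initial      0.3465      0.2159     0.06241
  Change    -0.007446    0.003723     0.01117
  Equil         0.339      0.2196     0.07358
  solve Keq expr → x = 0.003723; check Q = 7.6100e-04
Then change container volume by factor 1.5 (V_new/V_old).
Step 3:
                    D           J           L
  Initial       0.226      0.1464     0.04905
  Change    -0.008647    0.004323     0.01297
  Equil        0.2174      0.1507     0.06202
  solve Keq expr → x = 0.004323; check Q = 7.6100e-04

Direction: forward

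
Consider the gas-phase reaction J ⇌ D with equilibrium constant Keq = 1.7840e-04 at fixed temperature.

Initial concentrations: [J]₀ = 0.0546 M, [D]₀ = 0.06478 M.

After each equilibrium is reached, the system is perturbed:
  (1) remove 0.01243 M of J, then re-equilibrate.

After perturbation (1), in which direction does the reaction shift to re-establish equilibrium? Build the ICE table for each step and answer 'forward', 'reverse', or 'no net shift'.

Q₀ = 1.186 vs Keq = 1.7840e-04 ⇒ Q>K, reverse
Step 1:
                   J          D
  I           0.0546    0.06478
  C          0.06476   -0.06476
  E           0.1194 2.1294e-05
  solve Keq expr → x = -0.06476; check Q = 1.7840e-04
Then remove 0.01243 M of J.
Step 2:
                   J          D
  I           0.1069 2.1294e-05
  C       2.2171e-06 -2.2171e-06
  E           0.1069 1.9076e-05
  solve Keq expr → x = -2.2171e-06; check Q = 1.7840e-04

Direction: reverse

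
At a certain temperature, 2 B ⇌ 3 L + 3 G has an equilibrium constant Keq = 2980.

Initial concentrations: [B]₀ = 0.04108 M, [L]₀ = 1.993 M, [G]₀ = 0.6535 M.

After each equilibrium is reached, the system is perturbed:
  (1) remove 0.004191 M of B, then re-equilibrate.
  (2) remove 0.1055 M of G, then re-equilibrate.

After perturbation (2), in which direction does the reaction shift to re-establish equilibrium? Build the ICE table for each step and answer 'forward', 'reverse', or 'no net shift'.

Direction: forward

Q₀ = 1309 vs Keq = 2980 ⇒ Q<K, forward
Step 1:
                    B           L           G
  init        0.04108       1.993      0.6535
  Δ           -0.0123     0.01844     0.01844
  eq          0.02878       2.011      0.6719
  solve Keq expr → x = 0.006148; check Q = 2980
Then remove 0.004191 M of B.
Step 2:
                    B           L           G
  init        0.02459       2.011      0.6719
  Δ          0.003716   -0.005573   -0.005573
  eq          0.02831       2.006      0.6664
  solve Keq expr → x = -0.001858; check Q = 2980
Then remove 0.1055 M of G.
Step 3:
                    B           L           G
  init        0.02831       2.006      0.5609
  Δ         -0.005794     0.00869     0.00869
  eq          0.02252       2.015      0.5696
  solve Keq expr → x = 0.002897; check Q = 2980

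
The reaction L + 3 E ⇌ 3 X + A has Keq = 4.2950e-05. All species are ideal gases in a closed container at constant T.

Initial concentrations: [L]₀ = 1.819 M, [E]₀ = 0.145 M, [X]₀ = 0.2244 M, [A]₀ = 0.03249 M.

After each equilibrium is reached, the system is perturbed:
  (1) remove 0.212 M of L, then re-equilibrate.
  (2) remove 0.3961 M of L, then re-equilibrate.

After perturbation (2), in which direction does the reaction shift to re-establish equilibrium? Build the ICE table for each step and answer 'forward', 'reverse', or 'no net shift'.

Q₀ = 0.0662 vs Keq = 4.2950e-05 ⇒ Q>K, reverse
Step 1:
                   L          E          X          A
  Initial      1.819      0.145     0.2244    0.03249
  Change     0.03197     0.0959    -0.0959   -0.03197
  Equil        1.851     0.2409     0.1285 5.2377e-04
  solve Keq expr → x = -0.03197; check Q = 4.2950e-05
Then remove 0.212 M of L.
Step 2:
                   L          E          X          A
  Initial      1.639     0.2409     0.1285 5.2377e-04
  Change  5.7119e-05 1.7136e-04 -1.7136e-04 -5.7119e-05
  Equil        1.639     0.2411     0.1283 4.6665e-04
  solve Keq expr → x = -5.7119e-05; check Q = 4.2950e-05
Then remove 0.3961 M of L.
Step 3:
                   L          E          X          A
  Initial      1.243     0.2411     0.1283 4.6665e-04
  Change  1.0859e-04 3.2576e-04 -3.2576e-04 -1.0859e-04
  Equil        1.243     0.2414      0.128 3.5807e-04
  solve Keq expr → x = -1.0859e-04; check Q = 4.2950e-05

Direction: reverse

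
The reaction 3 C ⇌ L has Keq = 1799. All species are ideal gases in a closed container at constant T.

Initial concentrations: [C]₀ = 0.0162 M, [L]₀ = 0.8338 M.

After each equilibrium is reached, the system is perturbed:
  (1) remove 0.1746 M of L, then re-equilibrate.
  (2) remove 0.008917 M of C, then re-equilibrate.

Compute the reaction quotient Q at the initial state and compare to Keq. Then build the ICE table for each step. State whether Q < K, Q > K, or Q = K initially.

Q₀ = 1.9612e+05; Q > K (proceeds reverse)

Q₀ = 1.9612e+05 vs Keq = 1799 ⇒ Q>K, reverse
Step 1:
                  C         L
  Initial    0.0162    0.8338
  Change    0.06056  -0.02019
  Equil     0.07676    0.8136
  solve Keq expr → x = -0.02019; check Q = 1799
Then remove 0.1746 M of L.
Step 2:
                  C         L
  Initial   0.07676     0.639
  Change  -0.005866  0.001955
  Equil     0.07089     0.641
  solve Keq expr → x = 0.001955; check Q = 1799
Then remove 0.008917 M of C.
Step 3:
                  C         L
  Initial   0.06198     0.641
  Change   0.008809 -0.002936
  Equil     0.07078     0.638
  solve Keq expr → x = -0.002936; check Q = 1799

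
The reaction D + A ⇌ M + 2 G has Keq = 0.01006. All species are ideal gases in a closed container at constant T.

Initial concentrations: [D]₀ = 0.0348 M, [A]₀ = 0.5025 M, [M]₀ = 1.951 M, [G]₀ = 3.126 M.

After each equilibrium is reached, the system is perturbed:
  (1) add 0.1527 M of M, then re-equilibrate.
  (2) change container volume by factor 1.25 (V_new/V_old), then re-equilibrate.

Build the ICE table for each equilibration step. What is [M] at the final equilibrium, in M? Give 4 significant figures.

Q₀ = 1090 vs Keq = 0.01006 ⇒ Q>K, reverse
Step 1:
                    D           A           M           G
  I            0.0348      0.5025       1.951       3.126
  C             1.444       1.444      -1.444      -2.887
  E             1.478       1.946      0.5074      0.2388
  solve Keq expr → x = -1.444; check Q = 0.01006
Then add 0.1527 M of M.
Step 2:
                    D           A           M           G
  I             1.478       1.946      0.6601      0.2388
  C           0.01287     0.01287    -0.01287    -0.02575
  E             1.491       1.959      0.6472      0.2131
  solve Keq expr → x = -0.01287; check Q = 0.01006
Then change container volume by factor 1.25 (V_new/V_old).
Step 3:
                    D           A           M           G
  I             1.193       1.567      0.5178      0.1705
  C         -0.008668   -0.008668    0.008668     0.01734
  E             1.184       1.558      0.5265      0.1878
  solve Keq expr → x = 0.008668; check Q = 0.01006

[M]_eq = 0.5265 M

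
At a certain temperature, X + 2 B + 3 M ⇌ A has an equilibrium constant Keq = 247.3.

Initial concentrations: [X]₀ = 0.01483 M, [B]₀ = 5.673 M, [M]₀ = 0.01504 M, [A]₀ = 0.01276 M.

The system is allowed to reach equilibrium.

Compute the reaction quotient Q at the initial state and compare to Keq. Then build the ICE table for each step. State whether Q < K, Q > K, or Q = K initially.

Q₀ = 7859; Q > K (proceeds reverse)

Q₀ = 7859 vs Keq = 247.3 ⇒ Q>K, reverse
Step 1:
                    X           B           M           A
  init        0.01483       5.673     0.01504     0.01276
  Δ          0.006253     0.01251     0.01876   -0.006253
  eq          0.02108       5.686      0.0338    0.006507
  solve Keq expr → x = -0.006253; check Q = 247.3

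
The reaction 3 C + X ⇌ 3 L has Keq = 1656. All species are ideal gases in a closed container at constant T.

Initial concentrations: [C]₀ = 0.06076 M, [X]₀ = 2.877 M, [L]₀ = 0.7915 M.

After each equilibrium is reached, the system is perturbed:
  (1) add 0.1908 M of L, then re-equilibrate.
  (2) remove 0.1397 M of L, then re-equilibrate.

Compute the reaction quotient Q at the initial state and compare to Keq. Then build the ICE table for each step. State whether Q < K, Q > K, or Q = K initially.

Q₀ = 768.4; Q < K (proceeds forward)

Q₀ = 768.4 vs Keq = 1656 ⇒ Q<K, forward
Step 1:
                   C          X          L
  Initial    0.06076      2.877     0.7915
  Change    -0.01293   -0.00431    0.01293
  Equil      0.04783      2.873     0.8044
  solve Keq expr → x = 0.00431; check Q = 1656
Then add 0.1908 M of L.
Step 2:
                   C          X          L
  Initial    0.04783      2.873     0.9952
  Change     0.01069   0.003562   -0.01069
  Equil      0.05852      2.876     0.9845
  solve Keq expr → x = -0.003562; check Q = 1656
Then remove 0.1397 M of L.
Step 3:
                   C          X          L
  Initial    0.05852      2.876     0.8448
  Change   -0.007823  -0.002608   0.007823
  Equil      0.05069      2.874     0.8527
  solve Keq expr → x = 0.002608; check Q = 1656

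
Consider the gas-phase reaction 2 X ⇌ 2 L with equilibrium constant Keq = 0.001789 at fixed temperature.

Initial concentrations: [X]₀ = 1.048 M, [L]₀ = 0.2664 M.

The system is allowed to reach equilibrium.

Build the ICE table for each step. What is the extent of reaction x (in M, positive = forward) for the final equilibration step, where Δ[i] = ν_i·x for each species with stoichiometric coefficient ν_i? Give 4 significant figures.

x = -0.1065 M

Q₀ = 0.06462 vs Keq = 0.001789 ⇒ Q>K, reverse
Step 1:
                    X           L
  init          1.048      0.2664
  Δ            0.2131     -0.2131
  eq            1.261     0.05334
  solve Keq expr → x = -0.1065; check Q = 0.001789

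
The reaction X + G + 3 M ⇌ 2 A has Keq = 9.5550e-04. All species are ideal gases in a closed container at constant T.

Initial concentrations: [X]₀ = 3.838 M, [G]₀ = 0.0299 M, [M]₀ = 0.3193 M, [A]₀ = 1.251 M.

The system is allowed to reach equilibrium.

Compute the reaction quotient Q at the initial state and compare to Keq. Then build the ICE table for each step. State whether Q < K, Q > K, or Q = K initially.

Q₀ = 418.9 vs Keq = 9.5550e-04 ⇒ Q>K, reverse
Step 1:
                   X          G          M          A
  I            3.838     0.0299     0.3193      1.251
  C            0.556      0.556      1.668     -1.112
  E            4.394     0.5859      1.987      0.139
  solve Keq expr → x = -0.556; check Q = 9.5550e-04

Q₀ = 418.9; Q > K (proceeds reverse)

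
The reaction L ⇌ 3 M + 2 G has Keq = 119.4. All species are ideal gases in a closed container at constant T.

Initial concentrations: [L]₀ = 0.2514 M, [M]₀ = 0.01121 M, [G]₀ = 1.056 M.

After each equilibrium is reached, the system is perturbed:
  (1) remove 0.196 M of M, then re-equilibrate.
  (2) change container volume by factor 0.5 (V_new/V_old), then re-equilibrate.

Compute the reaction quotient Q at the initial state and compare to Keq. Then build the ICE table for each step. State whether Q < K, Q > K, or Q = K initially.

Q₀ = 6.2486e-06; Q < K (proceeds forward)

Q₀ = 6.2486e-06 vs Keq = 119.4 ⇒ Q<K, forward
Step 1:
                  L         M         G
  I          0.2514   0.01121     1.056
  C         -0.2433    0.7299    0.4866
  E        0.008111    0.7411     1.543
  solve Keq expr → x = 0.2433; check Q = 119.4
Then remove 0.196 M of M.
Step 2:
                  L         M         G
  I        0.008111    0.5451     1.543
  C       -0.004591   0.01377  0.009182
  E         0.00352    0.5589     1.552
  solve Keq expr → x = 0.004591; check Q = 119.4
Then change container volume by factor 0.5 (V_new/V_old).
Step 3:
                  L         M         G
  I         0.00704     1.118     3.104
  C         0.05669   -0.1701   -0.1134
  E         0.06373    0.9476      2.99
  solve Keq expr → x = -0.05669; check Q = 119.4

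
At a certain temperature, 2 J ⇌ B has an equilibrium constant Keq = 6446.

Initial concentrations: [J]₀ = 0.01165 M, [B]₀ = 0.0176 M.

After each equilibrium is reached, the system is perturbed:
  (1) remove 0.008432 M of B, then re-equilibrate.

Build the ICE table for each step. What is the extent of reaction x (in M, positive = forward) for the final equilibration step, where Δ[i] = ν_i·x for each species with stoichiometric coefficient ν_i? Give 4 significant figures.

x = 1.9056e-04 M

Q₀ = 129.7 vs Keq = 6446 ⇒ Q<K, forward
Step 1:
                    J           B
  I           0.01165      0.0176
  C         -0.009782    0.004891
  E          0.001868     0.02249
  solve Keq expr → x = 0.004891; check Q = 6446
Then remove 0.008432 M of B.
Step 2:
                    J           B
  I          0.001868     0.01406
  C       -3.8111e-04  1.9056e-04
  E          0.001487     0.01425
  solve Keq expr → x = 1.9056e-04; check Q = 6446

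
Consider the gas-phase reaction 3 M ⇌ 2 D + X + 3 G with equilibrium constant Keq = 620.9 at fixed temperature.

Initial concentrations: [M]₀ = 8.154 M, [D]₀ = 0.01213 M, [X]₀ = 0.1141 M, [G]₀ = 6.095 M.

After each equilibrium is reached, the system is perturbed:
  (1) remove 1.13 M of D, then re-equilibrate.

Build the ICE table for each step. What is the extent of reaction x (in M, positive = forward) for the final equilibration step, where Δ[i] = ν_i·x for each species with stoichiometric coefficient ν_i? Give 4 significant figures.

x = 0.1429 M

Q₀ = 7.0116e-06 vs Keq = 620.9 ⇒ Q<K, forward
Step 1:
                   M          D          X          G
  I            8.154    0.01213     0.1141      6.095
  C           -4.813      3.209      1.604      4.813
  E            3.341      3.221      1.719      10.91
  solve Keq expr → x = 1.604; check Q = 620.9
Then remove 1.13 M of D.
Step 2:
                   M          D          X          G
  I            3.341      2.091      1.719      10.91
  C          -0.4288     0.2859     0.1429     0.4288
  E            2.912      2.377      1.862      11.34
  solve Keq expr → x = 0.1429; check Q = 620.9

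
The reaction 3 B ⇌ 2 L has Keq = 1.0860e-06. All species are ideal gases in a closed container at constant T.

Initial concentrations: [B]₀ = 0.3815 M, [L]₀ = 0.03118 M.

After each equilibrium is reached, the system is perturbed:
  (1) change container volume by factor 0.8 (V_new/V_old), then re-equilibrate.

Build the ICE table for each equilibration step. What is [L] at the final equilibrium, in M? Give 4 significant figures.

[L]_eq = 4.0749e-04 M

Q₀ = 0.01751 vs Keq = 1.0860e-06 ⇒ Q>K, reverse
Step 1:
                   B          L
  I           0.3815    0.03118
  C          0.04633   -0.03089
  E           0.4278 2.9163e-04
  solve Keq expr → x = -0.01544; check Q = 1.0860e-06
Then change container volume by factor 0.8 (V_new/V_old).
Step 2:
                   B          L
  I           0.5348 3.6453e-04
  C       -6.4430e-05 4.2954e-05
  E           0.5347 4.0749e-04
  solve Keq expr → x = 2.1477e-05; check Q = 1.0860e-06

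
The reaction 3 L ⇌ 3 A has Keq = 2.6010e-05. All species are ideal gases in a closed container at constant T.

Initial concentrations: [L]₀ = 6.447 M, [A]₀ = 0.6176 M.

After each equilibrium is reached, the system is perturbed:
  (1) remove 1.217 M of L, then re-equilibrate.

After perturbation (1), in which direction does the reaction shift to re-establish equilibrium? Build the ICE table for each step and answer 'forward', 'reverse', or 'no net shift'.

Direction: reverse

Q₀ = 8.7912e-04 vs Keq = 2.6010e-05 ⇒ Q>K, reverse
Step 1:
                    L           A
  I             6.447      0.6176
  C            0.4143     -0.4143
  E             6.861      0.2033
  solve Keq expr → x = -0.1381; check Q = 2.6010e-05
Then remove 1.217 M of L.
Step 2:
                    L           A
  I             5.644      0.2033
  C           0.03502    -0.03502
  E             5.679      0.1683
  solve Keq expr → x = -0.01167; check Q = 2.6010e-05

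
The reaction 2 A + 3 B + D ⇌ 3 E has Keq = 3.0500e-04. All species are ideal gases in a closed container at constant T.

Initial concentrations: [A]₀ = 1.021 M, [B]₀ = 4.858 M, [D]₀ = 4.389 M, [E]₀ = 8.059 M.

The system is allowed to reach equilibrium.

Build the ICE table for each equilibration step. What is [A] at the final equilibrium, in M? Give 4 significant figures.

Q₀ = 0.9978 vs Keq = 3.0500e-04 ⇒ Q>K, reverse
Step 1:
                  A         B         D         E
  Initial     1.021     4.858     4.389     8.059
  Change      3.269     4.903     1.634    -4.903
  Equil        4.29     9.761     6.023     3.156
  solve Keq expr → x = -1.634; check Q = 3.0500e-04

[A]_eq = 4.29 M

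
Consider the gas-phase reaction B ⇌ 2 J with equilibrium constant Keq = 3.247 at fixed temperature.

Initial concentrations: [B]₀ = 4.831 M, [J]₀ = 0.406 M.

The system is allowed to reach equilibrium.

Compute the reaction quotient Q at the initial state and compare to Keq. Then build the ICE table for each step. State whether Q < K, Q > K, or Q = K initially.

Q₀ = 0.03412; Q < K (proceeds forward)

Q₀ = 0.03412 vs Keq = 3.247 ⇒ Q<K, forward
Step 1:
                    B           J
  Initial       4.831       0.406
  Change       -1.453       2.906
  Equil         3.378       3.312
  solve Keq expr → x = 1.453; check Q = 3.247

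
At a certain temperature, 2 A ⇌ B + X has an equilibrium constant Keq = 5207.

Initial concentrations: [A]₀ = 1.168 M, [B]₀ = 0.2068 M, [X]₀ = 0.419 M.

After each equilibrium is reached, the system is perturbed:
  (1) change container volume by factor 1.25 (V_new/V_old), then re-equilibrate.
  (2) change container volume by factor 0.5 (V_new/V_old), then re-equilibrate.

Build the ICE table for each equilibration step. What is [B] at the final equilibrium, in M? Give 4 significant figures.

[B]_eq = 1.255 M

Q₀ = 0.06352 vs Keq = 5207 ⇒ Q<K, forward
Step 1:
                   A          B          X
  Initial      1.168     0.2068      0.419
  Change      -1.156     0.5779     0.5779
  Equil      0.01226     0.7847     0.9969
  solve Keq expr → x = 0.5779; check Q = 5207
Then change container volume by factor 1.25 (V_new/V_old).
Step 2:
                   A          B          X
  Initial   0.009805     0.6277     0.7975
  Change           0          0          0
  Equil     0.009805     0.6277     0.7975
  solve Keq expr → x = 0; check Q = 5207
Then change container volume by factor 0.5 (V_new/V_old).
Step 3:
                   A          B          X
  Initial    0.01961      1.255      1.595
  Change           0          0          0
  Equil      0.01961      1.255      1.595
  solve Keq expr → x = 0; check Q = 5207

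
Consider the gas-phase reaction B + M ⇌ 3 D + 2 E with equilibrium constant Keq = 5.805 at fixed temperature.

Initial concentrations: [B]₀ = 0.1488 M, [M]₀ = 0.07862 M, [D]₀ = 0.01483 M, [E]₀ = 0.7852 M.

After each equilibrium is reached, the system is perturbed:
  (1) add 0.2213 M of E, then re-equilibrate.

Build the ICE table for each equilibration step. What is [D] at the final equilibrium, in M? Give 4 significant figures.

[D]_eq = 0.1954 M

Q₀ = 1.7189e-04 vs Keq = 5.805 ⇒ Q<K, forward
Step 1:
                   B          M          D          E
  Initial     0.1488    0.07862    0.01483     0.7852
  Change     -0.0638    -0.0638     0.1914     0.1276
  Equil        0.085    0.01482     0.2062     0.9128
  solve Keq expr → x = 0.0638; check Q = 5.805
Then add 0.2213 M of E.
Step 2:
                   B          M          D          E
  Initial      0.085    0.01482     0.2062      1.134
  Change    0.003609   0.003609   -0.01083  -0.007218
  Equil       0.0886    0.01842     0.1954      1.127
  solve Keq expr → x = -0.003609; check Q = 5.805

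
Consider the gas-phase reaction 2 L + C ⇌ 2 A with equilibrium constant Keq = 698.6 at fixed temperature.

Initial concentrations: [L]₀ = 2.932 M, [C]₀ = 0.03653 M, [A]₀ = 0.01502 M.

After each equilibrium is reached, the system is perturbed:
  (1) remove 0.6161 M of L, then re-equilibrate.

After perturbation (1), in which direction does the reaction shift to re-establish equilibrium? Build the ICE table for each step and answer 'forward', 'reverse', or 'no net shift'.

Q₀ = 7.1839e-04 vs Keq = 698.6 ⇒ Q<K, forward
Step 1:
                    L           C           A
  init          2.932     0.03653     0.01502
  Δ          -0.07306    -0.03653     0.07306
  eq            2.859  1.3586e-06     0.08808
  solve Keq expr → x = 0.03653; check Q = 698.6
Then remove 0.6161 M of L.
Step 2:
                    L           C           A
  init          2.243  1.3586e-06     0.08808
  Δ        1.6977e-06  8.4883e-07 -1.6977e-06
  eq            2.243  2.2074e-06     0.08808
  solve Keq expr → x = -8.4883e-07; check Q = 698.6

Direction: reverse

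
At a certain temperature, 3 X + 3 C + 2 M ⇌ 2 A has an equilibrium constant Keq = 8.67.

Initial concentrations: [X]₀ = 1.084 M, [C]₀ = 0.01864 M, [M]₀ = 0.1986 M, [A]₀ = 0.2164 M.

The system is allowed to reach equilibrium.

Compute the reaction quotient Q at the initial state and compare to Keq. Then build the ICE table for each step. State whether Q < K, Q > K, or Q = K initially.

Q₀ = 1.4392e+05 vs Keq = 8.67 ⇒ Q>K, reverse
Step 1:
                    X           C           M           A
  init          1.084     0.01864      0.1986      0.2164
  Δ            0.1686      0.1686      0.1124     -0.1124
  eq            1.253      0.1872       0.311       0.104
  solve Keq expr → x = -0.0562; check Q = 8.67

Q₀ = 1.4392e+05; Q > K (proceeds reverse)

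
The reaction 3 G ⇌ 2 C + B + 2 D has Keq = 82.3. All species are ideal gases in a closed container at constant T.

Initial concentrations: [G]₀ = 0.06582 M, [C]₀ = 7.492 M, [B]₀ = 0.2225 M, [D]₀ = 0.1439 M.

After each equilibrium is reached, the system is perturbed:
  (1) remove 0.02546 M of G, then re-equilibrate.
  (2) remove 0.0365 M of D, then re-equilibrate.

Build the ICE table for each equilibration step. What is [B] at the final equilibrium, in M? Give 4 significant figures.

Q₀ = 906.9 vs Keq = 82.3 ⇒ Q>K, reverse
Step 1:
                  G         C         B         D
  init      0.06582     7.492    0.2225    0.1439
  Δ         0.05229  -0.03486  -0.01743  -0.03486
  eq         0.1181     7.457    0.2051     0.109
  solve Keq expr → x = -0.01743; check Q = 82.3
Then remove 0.02546 M of G.
Step 2:
                  G         C         B         D
  init      0.09265     7.457    0.2051     0.109
  Δ         0.01636   -0.0109 -0.005452   -0.0109
  eq          0.109     7.446    0.1996   0.09814
  solve Keq expr → x = -0.005452; check Q = 82.3
Then remove 0.0365 M of D.
Step 3:
                  G         C         B         D
  init        0.109     7.446    0.1996   0.06164
  Δ          -0.018     0.012  0.006001     0.012
  eq          0.091     7.458    0.2056   0.07364
  solve Keq expr → x = 0.006001; check Q = 82.3

[B]_eq = 0.2056 M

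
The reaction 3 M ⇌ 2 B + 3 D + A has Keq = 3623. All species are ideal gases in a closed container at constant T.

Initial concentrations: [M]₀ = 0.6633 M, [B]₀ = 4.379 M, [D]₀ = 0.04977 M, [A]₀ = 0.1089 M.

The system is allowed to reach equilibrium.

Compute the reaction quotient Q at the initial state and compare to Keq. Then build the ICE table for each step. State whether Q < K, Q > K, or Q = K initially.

Q₀ = 8.8217e-04; Q < K (proceeds forward)

Q₀ = 8.8217e-04 vs Keq = 3623 ⇒ Q<K, forward
Step 1:
                    M           B           D           A
  I            0.6633       4.379     0.04977      0.1089
  C           -0.5846      0.3898      0.5846      0.1949
  E           0.07867       4.769      0.6344      0.3038
  solve Keq expr → x = 0.1949; check Q = 3623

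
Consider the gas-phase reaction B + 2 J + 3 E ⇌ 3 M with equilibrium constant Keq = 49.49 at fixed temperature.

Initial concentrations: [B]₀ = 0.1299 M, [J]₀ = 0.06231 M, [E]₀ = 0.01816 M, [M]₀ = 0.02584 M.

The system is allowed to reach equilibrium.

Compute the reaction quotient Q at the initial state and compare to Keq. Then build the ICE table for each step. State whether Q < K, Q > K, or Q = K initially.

Q₀ = 5712 vs Keq = 49.49 ⇒ Q>K, reverse
Step 1:
                   B          J          E          M
  init        0.1299    0.06231    0.01816    0.02584
  Δ         0.005001       0.01      0.015     -0.015
  eq          0.1349    0.07231    0.03316    0.01084
  solve Keq expr → x = -0.005001; check Q = 49.49

Q₀ = 5712; Q > K (proceeds reverse)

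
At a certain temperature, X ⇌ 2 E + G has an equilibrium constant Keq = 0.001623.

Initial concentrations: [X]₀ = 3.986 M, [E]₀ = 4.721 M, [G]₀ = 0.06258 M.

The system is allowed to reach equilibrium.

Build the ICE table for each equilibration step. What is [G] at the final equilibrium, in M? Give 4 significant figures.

[G]_eq = 3.1099e-04 M

Q₀ = 0.3499 vs Keq = 0.001623 ⇒ Q>K, reverse
Step 1:
                    X           E           G
  I             3.986       4.721     0.06258
  C           0.06227     -0.1245    -0.06227
  E             4.048       4.596  3.1099e-04
  solve Keq expr → x = -0.06227; check Q = 0.001623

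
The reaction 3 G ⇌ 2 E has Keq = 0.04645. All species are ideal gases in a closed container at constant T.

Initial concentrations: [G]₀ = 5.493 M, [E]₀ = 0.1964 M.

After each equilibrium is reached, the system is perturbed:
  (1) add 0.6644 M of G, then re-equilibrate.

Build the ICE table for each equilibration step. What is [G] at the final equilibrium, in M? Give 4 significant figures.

[G]_eq = 3.932 M

Q₀ = 2.3273e-04 vs Keq = 0.04645 ⇒ Q<K, forward
Step 1:
                    G           E
  I             5.493      0.1964
  C            -1.904       1.269
  E             3.589       1.466
  solve Keq expr → x = 0.6346; check Q = 0.04645
Then add 0.6644 M of G.
Step 2:
                    G           E
  I             4.254       1.466
  C            -0.322      0.2147
  E             3.932        1.68
  solve Keq expr → x = 0.1073; check Q = 0.04645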